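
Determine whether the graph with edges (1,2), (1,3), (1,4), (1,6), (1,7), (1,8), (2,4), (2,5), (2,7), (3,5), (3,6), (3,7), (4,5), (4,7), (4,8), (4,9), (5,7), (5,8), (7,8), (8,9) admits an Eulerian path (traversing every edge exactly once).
Yes (the graph is connected and exactly 2 vertices have odd degree: {5, 8}; any Eulerian path must start and end at those)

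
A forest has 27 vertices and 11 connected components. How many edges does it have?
16 (Each of the 11 component trees on V_i vertices has V_i - 1 edges; summing gives V - C = 27 - 11 = 16)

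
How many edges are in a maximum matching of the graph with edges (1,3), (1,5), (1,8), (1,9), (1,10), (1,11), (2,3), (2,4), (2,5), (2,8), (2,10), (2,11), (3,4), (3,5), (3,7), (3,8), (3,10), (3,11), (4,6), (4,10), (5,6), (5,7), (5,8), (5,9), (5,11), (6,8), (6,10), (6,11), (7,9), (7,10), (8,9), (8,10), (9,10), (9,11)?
5 (matching: (1,3), (4,10), (5,8), (6,11), (7,9); upper bound floor(n/2) = floor(11/2) = 5)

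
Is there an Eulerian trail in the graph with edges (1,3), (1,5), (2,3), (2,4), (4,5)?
Yes — and in fact it has an Eulerian circuit (the graph is connected and all 5 vertices have even degree)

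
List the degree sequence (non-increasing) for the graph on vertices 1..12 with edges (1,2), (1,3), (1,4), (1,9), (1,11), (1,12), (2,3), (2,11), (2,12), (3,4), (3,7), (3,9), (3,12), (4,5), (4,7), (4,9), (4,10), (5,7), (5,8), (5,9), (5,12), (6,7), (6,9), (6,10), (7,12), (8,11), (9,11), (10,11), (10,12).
[6, 6, 6, 6, 6, 5, 5, 5, 4, 4, 3, 2] (degrees: deg(1)=6, deg(2)=4, deg(3)=6, deg(4)=6, deg(5)=5, deg(6)=3, deg(7)=5, deg(8)=2, deg(9)=6, deg(10)=4, deg(11)=5, deg(12)=6)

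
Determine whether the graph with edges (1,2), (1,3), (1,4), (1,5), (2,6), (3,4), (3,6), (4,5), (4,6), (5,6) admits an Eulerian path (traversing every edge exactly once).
Yes (the graph is connected and exactly 2 vertices have odd degree: {3, 5}; any Eulerian path must start and end at those)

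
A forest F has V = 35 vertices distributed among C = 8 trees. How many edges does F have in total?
27 (Each of the 8 component trees on V_i vertices has V_i - 1 edges; summing gives V - C = 35 - 8 = 27)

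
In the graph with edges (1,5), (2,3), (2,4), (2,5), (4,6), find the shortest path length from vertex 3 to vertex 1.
3 (path: 3 -> 2 -> 5 -> 1, 3 edges)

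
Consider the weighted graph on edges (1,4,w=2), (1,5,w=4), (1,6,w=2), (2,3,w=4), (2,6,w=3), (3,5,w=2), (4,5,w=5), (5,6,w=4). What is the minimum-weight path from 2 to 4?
7 (path: 2 -> 6 -> 1 -> 4; weights 3 + 2 + 2 = 7)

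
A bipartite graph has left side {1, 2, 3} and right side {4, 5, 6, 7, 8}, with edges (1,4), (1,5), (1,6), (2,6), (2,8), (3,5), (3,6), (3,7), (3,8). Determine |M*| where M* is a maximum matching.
3 (matching: (1,6), (2,8), (3,7); upper bound min(|L|,|R|) = min(3,5) = 3)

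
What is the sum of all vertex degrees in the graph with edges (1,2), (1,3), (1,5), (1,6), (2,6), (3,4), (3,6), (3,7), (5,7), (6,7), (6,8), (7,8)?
24 (handshake: sum of degrees = 2|E| = 2 x 12 = 24)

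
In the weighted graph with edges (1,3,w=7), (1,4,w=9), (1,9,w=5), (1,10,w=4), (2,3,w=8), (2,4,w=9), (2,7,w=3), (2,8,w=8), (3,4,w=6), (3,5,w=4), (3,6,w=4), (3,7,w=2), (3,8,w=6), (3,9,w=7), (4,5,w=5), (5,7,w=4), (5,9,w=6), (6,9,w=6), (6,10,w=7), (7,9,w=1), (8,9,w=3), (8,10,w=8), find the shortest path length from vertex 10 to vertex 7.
10 (path: 10 -> 1 -> 9 -> 7; weights 4 + 5 + 1 = 10)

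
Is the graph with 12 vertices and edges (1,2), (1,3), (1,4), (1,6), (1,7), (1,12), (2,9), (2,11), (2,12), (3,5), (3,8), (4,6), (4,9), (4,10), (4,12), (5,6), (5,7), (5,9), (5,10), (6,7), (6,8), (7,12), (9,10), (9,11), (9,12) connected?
Yes (BFS from 1 visits [1, 2, 3, 4, 6, 7, 12, 9, 11, 5, 8, 10] — all 12 vertices reached)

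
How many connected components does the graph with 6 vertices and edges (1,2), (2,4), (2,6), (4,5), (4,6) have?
2 (components: {1, 2, 4, 5, 6}, {3})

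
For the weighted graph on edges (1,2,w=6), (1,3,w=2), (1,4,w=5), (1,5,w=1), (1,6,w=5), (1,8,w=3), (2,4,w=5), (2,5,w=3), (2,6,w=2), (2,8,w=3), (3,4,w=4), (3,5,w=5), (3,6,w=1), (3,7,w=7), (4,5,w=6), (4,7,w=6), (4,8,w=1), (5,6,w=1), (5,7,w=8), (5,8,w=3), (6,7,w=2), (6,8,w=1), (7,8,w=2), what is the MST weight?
9 (MST edges: (1,5,w=1), (2,6,w=2), (3,6,w=1), (4,8,w=1), (5,6,w=1), (6,7,w=2), (6,8,w=1); sum of weights 1 + 2 + 1 + 1 + 1 + 2 + 1 = 9)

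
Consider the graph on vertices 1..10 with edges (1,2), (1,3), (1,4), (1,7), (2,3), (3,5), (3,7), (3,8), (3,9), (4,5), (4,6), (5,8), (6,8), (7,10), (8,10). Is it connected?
Yes (BFS from 1 visits [1, 2, 3, 4, 7, 5, 8, 9, 6, 10] — all 10 vertices reached)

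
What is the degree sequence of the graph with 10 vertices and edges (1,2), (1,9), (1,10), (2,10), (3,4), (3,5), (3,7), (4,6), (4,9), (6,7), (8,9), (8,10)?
[3, 3, 3, 3, 3, 2, 2, 2, 2, 1] (degrees: deg(1)=3, deg(2)=2, deg(3)=3, deg(4)=3, deg(5)=1, deg(6)=2, deg(7)=2, deg(8)=2, deg(9)=3, deg(10)=3)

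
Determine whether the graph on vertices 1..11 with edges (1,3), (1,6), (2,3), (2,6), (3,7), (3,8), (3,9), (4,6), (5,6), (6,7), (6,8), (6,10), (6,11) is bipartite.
Yes. Partition: {1, 2, 4, 5, 7, 8, 9, 10, 11}, {3, 6}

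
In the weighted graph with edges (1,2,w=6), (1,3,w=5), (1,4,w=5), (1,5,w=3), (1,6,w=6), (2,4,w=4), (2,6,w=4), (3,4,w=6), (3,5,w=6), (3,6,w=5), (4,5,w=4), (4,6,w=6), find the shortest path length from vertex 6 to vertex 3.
5 (path: 6 -> 3; weights 5 = 5)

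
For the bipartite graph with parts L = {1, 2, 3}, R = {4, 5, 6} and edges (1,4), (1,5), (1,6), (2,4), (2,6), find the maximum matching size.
2 (matching: (1,5), (2,6); upper bound min(|L|,|R|) = min(3,3) = 3)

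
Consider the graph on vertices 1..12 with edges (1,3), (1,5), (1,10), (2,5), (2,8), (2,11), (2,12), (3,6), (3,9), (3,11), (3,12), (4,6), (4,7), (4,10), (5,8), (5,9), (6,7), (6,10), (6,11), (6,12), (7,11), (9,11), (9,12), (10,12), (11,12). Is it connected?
Yes (BFS from 1 visits [1, 3, 5, 10, 6, 9, 11, 12, 2, 8, 4, 7] — all 12 vertices reached)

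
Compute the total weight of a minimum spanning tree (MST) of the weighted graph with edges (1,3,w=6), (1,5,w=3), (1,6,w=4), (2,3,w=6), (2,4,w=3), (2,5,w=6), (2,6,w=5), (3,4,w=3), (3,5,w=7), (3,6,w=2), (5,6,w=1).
12 (MST edges: (1,5,w=3), (2,4,w=3), (3,4,w=3), (3,6,w=2), (5,6,w=1); sum of weights 3 + 3 + 3 + 2 + 1 = 12)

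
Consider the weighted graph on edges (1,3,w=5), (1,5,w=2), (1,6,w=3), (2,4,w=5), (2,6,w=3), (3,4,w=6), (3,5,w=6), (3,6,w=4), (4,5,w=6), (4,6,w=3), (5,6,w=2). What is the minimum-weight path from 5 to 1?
2 (path: 5 -> 1; weights 2 = 2)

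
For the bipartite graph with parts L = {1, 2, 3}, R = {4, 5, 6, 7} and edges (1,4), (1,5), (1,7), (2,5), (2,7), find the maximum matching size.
2 (matching: (1,7), (2,5); upper bound min(|L|,|R|) = min(3,4) = 3)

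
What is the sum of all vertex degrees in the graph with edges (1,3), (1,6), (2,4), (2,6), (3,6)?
10 (handshake: sum of degrees = 2|E| = 2 x 5 = 10)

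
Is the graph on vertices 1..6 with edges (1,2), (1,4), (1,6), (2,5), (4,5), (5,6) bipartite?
Yes. Partition: {1, 3, 5}, {2, 4, 6}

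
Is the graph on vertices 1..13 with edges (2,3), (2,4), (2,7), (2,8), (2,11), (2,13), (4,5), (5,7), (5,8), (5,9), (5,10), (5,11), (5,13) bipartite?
Yes. Partition: {1, 2, 5, 6, 12}, {3, 4, 7, 8, 9, 10, 11, 13}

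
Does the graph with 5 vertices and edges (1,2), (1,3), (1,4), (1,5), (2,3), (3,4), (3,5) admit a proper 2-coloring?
No (odd cycle of length 3: 2 -> 1 -> 3 -> 2)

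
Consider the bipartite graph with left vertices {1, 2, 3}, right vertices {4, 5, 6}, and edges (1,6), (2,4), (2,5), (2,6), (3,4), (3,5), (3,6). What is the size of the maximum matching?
3 (matching: (1,6), (2,5), (3,4); upper bound min(|L|,|R|) = min(3,3) = 3)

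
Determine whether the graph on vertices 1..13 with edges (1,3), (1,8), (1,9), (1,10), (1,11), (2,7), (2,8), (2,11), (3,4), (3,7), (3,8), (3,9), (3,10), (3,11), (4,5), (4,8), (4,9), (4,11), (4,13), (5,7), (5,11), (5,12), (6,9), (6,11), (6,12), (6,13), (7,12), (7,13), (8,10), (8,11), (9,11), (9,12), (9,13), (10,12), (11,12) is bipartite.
No (odd cycle of length 3: 3 -> 1 -> 11 -> 3)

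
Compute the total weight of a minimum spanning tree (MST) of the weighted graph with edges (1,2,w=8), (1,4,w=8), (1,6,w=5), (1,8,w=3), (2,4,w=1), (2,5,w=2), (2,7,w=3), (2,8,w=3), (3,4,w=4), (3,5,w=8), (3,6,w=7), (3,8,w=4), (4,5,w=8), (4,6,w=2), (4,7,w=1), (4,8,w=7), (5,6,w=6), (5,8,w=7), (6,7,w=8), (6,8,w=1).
14 (MST edges: (1,8,w=3), (2,4,w=1), (2,5,w=2), (3,8,w=4), (4,6,w=2), (4,7,w=1), (6,8,w=1); sum of weights 3 + 1 + 2 + 4 + 2 + 1 + 1 = 14)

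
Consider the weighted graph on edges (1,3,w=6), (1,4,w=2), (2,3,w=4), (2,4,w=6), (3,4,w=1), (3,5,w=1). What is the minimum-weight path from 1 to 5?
4 (path: 1 -> 4 -> 3 -> 5; weights 2 + 1 + 1 = 4)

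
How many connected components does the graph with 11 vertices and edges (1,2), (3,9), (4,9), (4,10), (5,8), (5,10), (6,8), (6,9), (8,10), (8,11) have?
3 (components: {1, 2}, {3, 4, 5, 6, 8, 9, 10, 11}, {7})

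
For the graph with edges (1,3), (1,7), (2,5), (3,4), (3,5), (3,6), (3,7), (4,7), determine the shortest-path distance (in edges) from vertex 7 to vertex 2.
3 (path: 7 -> 3 -> 5 -> 2, 3 edges)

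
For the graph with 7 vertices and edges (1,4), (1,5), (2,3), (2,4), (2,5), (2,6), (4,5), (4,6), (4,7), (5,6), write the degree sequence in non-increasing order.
[5, 4, 4, 3, 2, 1, 1] (degrees: deg(1)=2, deg(2)=4, deg(3)=1, deg(4)=5, deg(5)=4, deg(6)=3, deg(7)=1)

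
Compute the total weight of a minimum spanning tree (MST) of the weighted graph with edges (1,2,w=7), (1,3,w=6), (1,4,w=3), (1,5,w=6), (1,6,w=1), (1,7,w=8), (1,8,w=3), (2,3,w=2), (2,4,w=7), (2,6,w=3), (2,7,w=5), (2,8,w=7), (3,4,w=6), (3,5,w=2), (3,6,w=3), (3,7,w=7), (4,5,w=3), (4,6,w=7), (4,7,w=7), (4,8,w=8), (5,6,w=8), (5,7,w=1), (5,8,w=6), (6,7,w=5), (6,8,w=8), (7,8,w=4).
15 (MST edges: (1,4,w=3), (1,6,w=1), (1,8,w=3), (2,3,w=2), (2,6,w=3), (3,5,w=2), (5,7,w=1); sum of weights 3 + 1 + 3 + 2 + 3 + 2 + 1 = 15)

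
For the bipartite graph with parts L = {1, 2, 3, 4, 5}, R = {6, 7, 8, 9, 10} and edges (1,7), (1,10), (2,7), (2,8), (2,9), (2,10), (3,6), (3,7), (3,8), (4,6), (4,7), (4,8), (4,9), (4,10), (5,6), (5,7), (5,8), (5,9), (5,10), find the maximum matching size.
5 (matching: (1,10), (2,9), (3,8), (4,7), (5,6); upper bound min(|L|,|R|) = min(5,5) = 5)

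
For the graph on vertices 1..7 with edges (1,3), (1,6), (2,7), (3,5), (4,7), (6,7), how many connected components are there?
1 (components: {1, 2, 3, 4, 5, 6, 7})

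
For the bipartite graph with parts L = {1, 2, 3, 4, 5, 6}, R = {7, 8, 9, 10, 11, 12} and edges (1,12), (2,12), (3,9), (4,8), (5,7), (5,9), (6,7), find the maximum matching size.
4 (matching: (1,12), (3,9), (4,8), (5,7); upper bound min(|L|,|R|) = min(6,6) = 6)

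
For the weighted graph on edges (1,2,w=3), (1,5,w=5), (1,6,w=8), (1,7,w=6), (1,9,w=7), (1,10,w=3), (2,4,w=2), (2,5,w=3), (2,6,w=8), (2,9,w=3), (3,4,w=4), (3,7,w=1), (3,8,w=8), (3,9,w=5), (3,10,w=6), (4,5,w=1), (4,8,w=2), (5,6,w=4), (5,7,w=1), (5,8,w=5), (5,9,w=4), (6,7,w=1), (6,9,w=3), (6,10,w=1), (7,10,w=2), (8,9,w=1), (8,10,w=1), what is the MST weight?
12 (MST edges: (1,2,w=3), (2,4,w=2), (3,7,w=1), (4,5,w=1), (5,7,w=1), (6,7,w=1), (6,10,w=1), (8,9,w=1), (8,10,w=1); sum of weights 3 + 2 + 1 + 1 + 1 + 1 + 1 + 1 + 1 = 12)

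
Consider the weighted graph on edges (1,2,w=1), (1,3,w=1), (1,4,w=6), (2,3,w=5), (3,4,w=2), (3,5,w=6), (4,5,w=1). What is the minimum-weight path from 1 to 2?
1 (path: 1 -> 2; weights 1 = 1)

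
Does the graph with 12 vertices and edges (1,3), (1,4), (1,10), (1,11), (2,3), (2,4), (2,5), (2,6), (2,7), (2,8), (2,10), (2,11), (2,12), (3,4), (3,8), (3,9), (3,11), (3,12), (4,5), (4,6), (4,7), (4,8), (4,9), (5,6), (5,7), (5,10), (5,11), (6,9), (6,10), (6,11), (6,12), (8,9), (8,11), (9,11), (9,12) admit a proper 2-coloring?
No (odd cycle of length 3: 11 -> 1 -> 3 -> 11)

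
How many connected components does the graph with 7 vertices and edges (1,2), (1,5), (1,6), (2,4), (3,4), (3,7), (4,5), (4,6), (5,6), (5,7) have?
1 (components: {1, 2, 3, 4, 5, 6, 7})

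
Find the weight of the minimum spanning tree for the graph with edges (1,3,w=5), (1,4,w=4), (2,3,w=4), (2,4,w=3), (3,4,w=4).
11 (MST edges: (1,4,w=4), (2,3,w=4), (2,4,w=3); sum of weights 4 + 4 + 3 = 11)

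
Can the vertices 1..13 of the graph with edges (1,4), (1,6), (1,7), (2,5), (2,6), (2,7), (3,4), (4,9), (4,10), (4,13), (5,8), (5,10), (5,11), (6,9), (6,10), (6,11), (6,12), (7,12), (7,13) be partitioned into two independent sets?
Yes. Partition: {1, 2, 3, 8, 9, 10, 11, 12, 13}, {4, 5, 6, 7}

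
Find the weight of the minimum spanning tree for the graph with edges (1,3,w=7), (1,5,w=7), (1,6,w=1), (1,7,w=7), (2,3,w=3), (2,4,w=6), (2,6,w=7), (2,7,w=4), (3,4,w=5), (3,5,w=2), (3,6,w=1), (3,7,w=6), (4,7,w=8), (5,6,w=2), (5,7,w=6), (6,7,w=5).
16 (MST edges: (1,6,w=1), (2,3,w=3), (2,7,w=4), (3,4,w=5), (3,5,w=2), (3,6,w=1); sum of weights 1 + 3 + 4 + 5 + 2 + 1 = 16)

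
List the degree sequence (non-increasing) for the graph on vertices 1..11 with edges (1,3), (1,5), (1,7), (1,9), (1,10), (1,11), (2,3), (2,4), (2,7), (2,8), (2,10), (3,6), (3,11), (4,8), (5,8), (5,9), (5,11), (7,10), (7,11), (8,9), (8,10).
[6, 5, 5, 4, 4, 4, 4, 4, 3, 2, 1] (degrees: deg(1)=6, deg(2)=5, deg(3)=4, deg(4)=2, deg(5)=4, deg(6)=1, deg(7)=4, deg(8)=5, deg(9)=3, deg(10)=4, deg(11)=4)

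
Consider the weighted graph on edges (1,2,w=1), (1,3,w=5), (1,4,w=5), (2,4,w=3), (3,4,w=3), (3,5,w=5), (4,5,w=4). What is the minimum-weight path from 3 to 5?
5 (path: 3 -> 5; weights 5 = 5)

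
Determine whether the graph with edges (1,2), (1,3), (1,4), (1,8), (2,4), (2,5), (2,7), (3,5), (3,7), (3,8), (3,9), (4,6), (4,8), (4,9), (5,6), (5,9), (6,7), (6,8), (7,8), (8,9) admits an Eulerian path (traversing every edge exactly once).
Yes (the graph is connected and exactly 2 vertices have odd degree: {3, 4}; any Eulerian path must start and end at those)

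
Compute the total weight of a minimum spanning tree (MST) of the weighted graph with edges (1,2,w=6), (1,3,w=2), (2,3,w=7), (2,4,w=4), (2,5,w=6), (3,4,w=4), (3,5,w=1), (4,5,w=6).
11 (MST edges: (1,3,w=2), (2,4,w=4), (3,4,w=4), (3,5,w=1); sum of weights 2 + 4 + 4 + 1 = 11)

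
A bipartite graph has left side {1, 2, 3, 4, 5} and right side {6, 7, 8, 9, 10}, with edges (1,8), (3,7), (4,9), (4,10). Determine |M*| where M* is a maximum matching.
3 (matching: (1,8), (3,7), (4,10); upper bound min(|L|,|R|) = min(5,5) = 5)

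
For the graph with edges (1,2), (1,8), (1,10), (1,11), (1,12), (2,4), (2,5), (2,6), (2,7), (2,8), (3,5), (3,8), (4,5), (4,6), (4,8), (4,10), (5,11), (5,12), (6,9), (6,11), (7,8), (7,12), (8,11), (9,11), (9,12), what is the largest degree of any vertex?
6 (attained at vertices 2, 8)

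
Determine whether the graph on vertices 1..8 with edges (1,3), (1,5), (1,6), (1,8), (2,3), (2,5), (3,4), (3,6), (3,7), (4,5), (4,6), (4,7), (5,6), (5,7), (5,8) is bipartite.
No (odd cycle of length 3: 5 -> 1 -> 6 -> 5)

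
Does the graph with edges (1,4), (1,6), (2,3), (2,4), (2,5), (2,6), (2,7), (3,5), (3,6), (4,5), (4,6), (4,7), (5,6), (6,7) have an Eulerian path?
No (4 vertices have odd degree: {2, 3, 4, 7}; Eulerian path requires 0 or 2)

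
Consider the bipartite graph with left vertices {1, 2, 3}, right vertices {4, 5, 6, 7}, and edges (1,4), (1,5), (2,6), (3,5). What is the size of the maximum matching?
3 (matching: (1,4), (2,6), (3,5); upper bound min(|L|,|R|) = min(3,4) = 3)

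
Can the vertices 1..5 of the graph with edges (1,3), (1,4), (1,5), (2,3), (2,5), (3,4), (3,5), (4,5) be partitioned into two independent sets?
No (odd cycle of length 3: 5 -> 1 -> 4 -> 5)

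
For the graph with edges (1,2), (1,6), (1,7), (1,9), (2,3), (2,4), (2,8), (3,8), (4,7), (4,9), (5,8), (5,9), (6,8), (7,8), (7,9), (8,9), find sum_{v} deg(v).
32 (handshake: sum of degrees = 2|E| = 2 x 16 = 32)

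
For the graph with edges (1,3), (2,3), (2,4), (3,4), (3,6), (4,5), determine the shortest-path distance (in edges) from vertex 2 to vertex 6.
2 (path: 2 -> 3 -> 6, 2 edges)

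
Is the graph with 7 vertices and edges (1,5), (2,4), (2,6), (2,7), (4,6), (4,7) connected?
No, it has 3 components: {1, 5}, {2, 4, 6, 7}, {3}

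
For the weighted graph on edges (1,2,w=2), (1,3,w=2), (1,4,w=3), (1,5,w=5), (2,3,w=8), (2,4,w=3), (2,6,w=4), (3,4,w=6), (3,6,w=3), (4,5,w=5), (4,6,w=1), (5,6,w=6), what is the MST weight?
13 (MST edges: (1,2,w=2), (1,3,w=2), (1,4,w=3), (1,5,w=5), (4,6,w=1); sum of weights 2 + 2 + 3 + 5 + 1 = 13)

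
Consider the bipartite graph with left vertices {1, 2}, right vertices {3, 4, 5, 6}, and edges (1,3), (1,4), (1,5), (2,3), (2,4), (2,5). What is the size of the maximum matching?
2 (matching: (1,5), (2,4); upper bound min(|L|,|R|) = min(2,4) = 2)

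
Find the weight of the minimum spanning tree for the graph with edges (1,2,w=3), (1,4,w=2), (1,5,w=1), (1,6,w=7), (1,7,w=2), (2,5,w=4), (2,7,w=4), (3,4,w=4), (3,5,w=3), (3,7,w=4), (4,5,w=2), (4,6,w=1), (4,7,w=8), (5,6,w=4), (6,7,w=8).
12 (MST edges: (1,2,w=3), (1,4,w=2), (1,5,w=1), (1,7,w=2), (3,5,w=3), (4,6,w=1); sum of weights 3 + 2 + 1 + 2 + 3 + 1 = 12)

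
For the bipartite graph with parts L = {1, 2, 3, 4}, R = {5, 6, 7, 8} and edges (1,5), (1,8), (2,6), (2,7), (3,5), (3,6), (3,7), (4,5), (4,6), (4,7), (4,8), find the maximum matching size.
4 (matching: (1,8), (2,7), (3,6), (4,5); upper bound min(|L|,|R|) = min(4,4) = 4)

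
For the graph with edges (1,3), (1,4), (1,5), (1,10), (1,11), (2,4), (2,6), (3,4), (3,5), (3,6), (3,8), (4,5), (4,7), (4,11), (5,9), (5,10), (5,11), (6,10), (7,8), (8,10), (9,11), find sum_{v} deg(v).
42 (handshake: sum of degrees = 2|E| = 2 x 21 = 42)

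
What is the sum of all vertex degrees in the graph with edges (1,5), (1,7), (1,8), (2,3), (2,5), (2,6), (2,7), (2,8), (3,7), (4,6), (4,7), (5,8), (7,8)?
26 (handshake: sum of degrees = 2|E| = 2 x 13 = 26)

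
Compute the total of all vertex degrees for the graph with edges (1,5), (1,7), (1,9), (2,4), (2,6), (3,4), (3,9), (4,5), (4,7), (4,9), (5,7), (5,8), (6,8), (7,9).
28 (handshake: sum of degrees = 2|E| = 2 x 14 = 28)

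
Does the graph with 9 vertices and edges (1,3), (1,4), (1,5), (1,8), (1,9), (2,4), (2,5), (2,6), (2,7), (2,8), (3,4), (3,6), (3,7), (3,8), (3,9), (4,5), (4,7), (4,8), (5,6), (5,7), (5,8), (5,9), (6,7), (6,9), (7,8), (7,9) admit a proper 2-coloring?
No (odd cycle of length 3: 3 -> 1 -> 9 -> 3)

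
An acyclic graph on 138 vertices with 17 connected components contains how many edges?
121 (Each of the 17 component trees on V_i vertices has V_i - 1 edges; summing gives V - C = 138 - 17 = 121)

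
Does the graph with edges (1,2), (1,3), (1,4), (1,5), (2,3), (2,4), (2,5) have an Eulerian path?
Yes — and in fact it has an Eulerian circuit (the graph is connected and all 5 vertices have even degree)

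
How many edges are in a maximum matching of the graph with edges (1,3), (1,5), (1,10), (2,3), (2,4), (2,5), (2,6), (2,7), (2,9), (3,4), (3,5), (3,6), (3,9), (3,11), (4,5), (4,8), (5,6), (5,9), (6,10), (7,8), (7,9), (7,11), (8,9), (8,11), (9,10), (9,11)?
5 (matching: (2,7), (3,11), (4,8), (5,6), (9,10); upper bound floor(n/2) = floor(11/2) = 5)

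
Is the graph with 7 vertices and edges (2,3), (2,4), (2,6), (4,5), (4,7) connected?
No, it has 2 components: {1}, {2, 3, 4, 5, 6, 7}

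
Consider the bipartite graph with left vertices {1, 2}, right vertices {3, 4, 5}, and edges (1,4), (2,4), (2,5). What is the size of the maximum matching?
2 (matching: (1,4), (2,5); upper bound min(|L|,|R|) = min(2,3) = 2)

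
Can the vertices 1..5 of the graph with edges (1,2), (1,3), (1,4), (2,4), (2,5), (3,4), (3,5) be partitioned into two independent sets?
No (odd cycle of length 3: 3 -> 1 -> 4 -> 3)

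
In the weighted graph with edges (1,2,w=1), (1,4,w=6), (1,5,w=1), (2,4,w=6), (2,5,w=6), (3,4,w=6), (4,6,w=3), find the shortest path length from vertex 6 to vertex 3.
9 (path: 6 -> 4 -> 3; weights 3 + 6 = 9)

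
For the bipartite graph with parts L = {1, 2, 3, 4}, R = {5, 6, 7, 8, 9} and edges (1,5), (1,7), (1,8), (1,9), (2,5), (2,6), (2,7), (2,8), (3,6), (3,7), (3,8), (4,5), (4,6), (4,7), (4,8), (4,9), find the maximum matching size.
4 (matching: (1,9), (2,8), (3,7), (4,6); upper bound min(|L|,|R|) = min(4,5) = 4)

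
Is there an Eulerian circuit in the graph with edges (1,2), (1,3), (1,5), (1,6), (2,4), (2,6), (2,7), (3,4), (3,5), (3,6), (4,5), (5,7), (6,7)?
No (2 vertices have odd degree: {4, 7}; Eulerian circuit requires 0)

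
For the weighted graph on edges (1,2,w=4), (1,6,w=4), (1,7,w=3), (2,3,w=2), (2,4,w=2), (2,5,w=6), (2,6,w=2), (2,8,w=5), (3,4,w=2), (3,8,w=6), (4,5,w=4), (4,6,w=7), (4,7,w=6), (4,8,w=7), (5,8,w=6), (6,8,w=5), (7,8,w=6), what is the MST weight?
22 (MST edges: (1,2,w=4), (1,7,w=3), (2,3,w=2), (2,4,w=2), (2,6,w=2), (2,8,w=5), (4,5,w=4); sum of weights 4 + 3 + 2 + 2 + 2 + 5 + 4 = 22)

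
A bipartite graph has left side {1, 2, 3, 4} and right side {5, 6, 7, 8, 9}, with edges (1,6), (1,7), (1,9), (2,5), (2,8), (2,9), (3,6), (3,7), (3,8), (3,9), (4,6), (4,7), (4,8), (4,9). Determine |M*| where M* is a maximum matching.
4 (matching: (1,9), (2,8), (3,7), (4,6); upper bound min(|L|,|R|) = min(4,5) = 4)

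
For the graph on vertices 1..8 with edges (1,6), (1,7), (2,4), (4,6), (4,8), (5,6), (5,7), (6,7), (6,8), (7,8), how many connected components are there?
2 (components: {1, 2, 4, 5, 6, 7, 8}, {3})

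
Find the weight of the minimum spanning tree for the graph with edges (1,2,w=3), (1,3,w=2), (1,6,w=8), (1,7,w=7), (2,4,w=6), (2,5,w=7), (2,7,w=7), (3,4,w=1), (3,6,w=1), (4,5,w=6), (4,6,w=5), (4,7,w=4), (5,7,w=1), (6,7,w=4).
12 (MST edges: (1,2,w=3), (1,3,w=2), (3,4,w=1), (3,6,w=1), (4,7,w=4), (5,7,w=1); sum of weights 3 + 2 + 1 + 1 + 4 + 1 = 12)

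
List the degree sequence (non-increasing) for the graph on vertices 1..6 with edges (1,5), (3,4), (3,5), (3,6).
[3, 2, 1, 1, 1, 0] (degrees: deg(1)=1, deg(2)=0, deg(3)=3, deg(4)=1, deg(5)=2, deg(6)=1)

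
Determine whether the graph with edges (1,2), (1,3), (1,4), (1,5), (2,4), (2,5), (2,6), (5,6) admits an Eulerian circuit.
No (2 vertices have odd degree: {3, 5}; Eulerian circuit requires 0)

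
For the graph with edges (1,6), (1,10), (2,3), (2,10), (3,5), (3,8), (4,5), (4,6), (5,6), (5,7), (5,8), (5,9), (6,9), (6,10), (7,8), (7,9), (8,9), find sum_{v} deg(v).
34 (handshake: sum of degrees = 2|E| = 2 x 17 = 34)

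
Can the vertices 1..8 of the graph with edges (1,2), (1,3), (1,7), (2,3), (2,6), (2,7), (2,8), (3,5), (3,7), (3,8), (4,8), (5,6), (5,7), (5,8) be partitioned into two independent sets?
No (odd cycle of length 3: 2 -> 1 -> 7 -> 2)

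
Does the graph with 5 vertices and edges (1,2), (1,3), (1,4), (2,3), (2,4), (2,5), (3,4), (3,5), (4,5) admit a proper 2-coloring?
No (odd cycle of length 3: 4 -> 1 -> 3 -> 4)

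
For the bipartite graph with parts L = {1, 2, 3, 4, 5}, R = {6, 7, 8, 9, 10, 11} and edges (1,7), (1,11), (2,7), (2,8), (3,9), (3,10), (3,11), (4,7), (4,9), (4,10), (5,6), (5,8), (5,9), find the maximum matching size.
5 (matching: (1,11), (2,8), (3,10), (4,7), (5,9); upper bound min(|L|,|R|) = min(5,6) = 5)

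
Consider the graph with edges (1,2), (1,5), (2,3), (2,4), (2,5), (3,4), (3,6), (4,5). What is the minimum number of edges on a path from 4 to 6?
2 (path: 4 -> 3 -> 6, 2 edges)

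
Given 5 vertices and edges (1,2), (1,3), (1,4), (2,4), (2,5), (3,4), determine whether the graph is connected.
Yes (BFS from 1 visits [1, 2, 3, 4, 5] — all 5 vertices reached)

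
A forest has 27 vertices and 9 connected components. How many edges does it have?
18 (Each of the 9 component trees on V_i vertices has V_i - 1 edges; summing gives V - C = 27 - 9 = 18)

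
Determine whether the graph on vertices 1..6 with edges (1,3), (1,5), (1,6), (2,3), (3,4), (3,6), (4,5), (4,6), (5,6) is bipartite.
No (odd cycle of length 3: 5 -> 1 -> 6 -> 5)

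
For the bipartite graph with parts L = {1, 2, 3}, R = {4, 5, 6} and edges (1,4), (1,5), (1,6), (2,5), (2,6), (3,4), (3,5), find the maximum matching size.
3 (matching: (1,6), (2,5), (3,4); upper bound min(|L|,|R|) = min(3,3) = 3)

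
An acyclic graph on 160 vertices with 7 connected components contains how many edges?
153 (Each of the 7 component trees on V_i vertices has V_i - 1 edges; summing gives V - C = 160 - 7 = 153)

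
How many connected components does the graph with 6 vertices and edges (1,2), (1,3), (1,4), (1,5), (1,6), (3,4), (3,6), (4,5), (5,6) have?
1 (components: {1, 2, 3, 4, 5, 6})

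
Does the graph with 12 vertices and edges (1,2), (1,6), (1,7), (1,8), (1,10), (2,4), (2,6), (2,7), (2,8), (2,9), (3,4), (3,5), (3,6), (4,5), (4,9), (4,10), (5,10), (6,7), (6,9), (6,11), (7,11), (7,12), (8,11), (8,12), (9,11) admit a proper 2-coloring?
No (odd cycle of length 3: 6 -> 1 -> 7 -> 6)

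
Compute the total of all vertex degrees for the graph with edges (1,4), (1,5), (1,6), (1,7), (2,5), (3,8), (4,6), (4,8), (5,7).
18 (handshake: sum of degrees = 2|E| = 2 x 9 = 18)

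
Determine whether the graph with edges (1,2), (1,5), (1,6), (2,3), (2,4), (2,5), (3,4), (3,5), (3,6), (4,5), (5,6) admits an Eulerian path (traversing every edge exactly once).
No (4 vertices have odd degree: {1, 4, 5, 6}; Eulerian path requires 0 or 2)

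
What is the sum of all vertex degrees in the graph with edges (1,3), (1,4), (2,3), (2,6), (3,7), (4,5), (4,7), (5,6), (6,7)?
18 (handshake: sum of degrees = 2|E| = 2 x 9 = 18)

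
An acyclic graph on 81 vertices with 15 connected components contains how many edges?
66 (Each of the 15 component trees on V_i vertices has V_i - 1 edges; summing gives V - C = 81 - 15 = 66)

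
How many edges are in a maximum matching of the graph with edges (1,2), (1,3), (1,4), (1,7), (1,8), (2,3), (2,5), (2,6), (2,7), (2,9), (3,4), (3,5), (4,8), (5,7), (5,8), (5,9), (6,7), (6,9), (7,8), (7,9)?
4 (matching: (2,5), (3,4), (6,9), (7,8); upper bound floor(n/2) = floor(9/2) = 4)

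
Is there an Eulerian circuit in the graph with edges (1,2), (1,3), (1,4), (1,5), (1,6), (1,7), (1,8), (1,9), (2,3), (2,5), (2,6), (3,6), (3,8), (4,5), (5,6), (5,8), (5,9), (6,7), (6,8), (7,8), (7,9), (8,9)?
Yes (the graph is connected and all 9 vertices have even degree)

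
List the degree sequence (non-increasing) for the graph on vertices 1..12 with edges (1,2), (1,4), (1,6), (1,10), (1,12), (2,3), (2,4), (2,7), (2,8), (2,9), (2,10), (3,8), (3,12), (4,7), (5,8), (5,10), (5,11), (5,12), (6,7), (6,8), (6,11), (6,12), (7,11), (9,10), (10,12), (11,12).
[7, 6, 5, 5, 5, 4, 4, 4, 4, 3, 3, 2] (degrees: deg(1)=5, deg(2)=7, deg(3)=3, deg(4)=3, deg(5)=4, deg(6)=5, deg(7)=4, deg(8)=4, deg(9)=2, deg(10)=5, deg(11)=4, deg(12)=6)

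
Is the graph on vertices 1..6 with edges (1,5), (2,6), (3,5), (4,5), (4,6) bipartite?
Yes. Partition: {1, 2, 3, 4}, {5, 6}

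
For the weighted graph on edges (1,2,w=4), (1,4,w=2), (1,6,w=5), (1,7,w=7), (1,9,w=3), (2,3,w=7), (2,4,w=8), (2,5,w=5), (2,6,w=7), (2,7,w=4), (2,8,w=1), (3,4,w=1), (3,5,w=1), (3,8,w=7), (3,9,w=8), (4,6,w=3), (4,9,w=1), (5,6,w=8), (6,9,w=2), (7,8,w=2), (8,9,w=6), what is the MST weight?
14 (MST edges: (1,2,w=4), (1,4,w=2), (2,8,w=1), (3,4,w=1), (3,5,w=1), (4,9,w=1), (6,9,w=2), (7,8,w=2); sum of weights 4 + 2 + 1 + 1 + 1 + 1 + 2 + 2 = 14)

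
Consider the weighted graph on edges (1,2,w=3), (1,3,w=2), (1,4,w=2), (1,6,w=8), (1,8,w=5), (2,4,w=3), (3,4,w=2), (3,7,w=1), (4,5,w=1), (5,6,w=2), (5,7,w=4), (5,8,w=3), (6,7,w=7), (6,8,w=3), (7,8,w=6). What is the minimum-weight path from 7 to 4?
3 (path: 7 -> 3 -> 4; weights 1 + 2 = 3)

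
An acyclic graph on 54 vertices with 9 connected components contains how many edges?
45 (Each of the 9 component trees on V_i vertices has V_i - 1 edges; summing gives V - C = 54 - 9 = 45)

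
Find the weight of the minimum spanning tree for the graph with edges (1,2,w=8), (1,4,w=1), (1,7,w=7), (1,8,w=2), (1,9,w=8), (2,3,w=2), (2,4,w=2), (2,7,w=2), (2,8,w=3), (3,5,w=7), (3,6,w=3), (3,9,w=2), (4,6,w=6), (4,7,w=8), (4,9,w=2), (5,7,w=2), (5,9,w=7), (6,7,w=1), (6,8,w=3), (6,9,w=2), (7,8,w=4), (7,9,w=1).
13 (MST edges: (1,4,w=1), (1,8,w=2), (2,3,w=2), (2,4,w=2), (2,7,w=2), (5,7,w=2), (6,7,w=1), (7,9,w=1); sum of weights 1 + 2 + 2 + 2 + 2 + 2 + 1 + 1 = 13)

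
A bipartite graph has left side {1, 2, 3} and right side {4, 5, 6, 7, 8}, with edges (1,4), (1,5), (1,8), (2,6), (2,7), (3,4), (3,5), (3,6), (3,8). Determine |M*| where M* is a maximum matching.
3 (matching: (1,8), (2,7), (3,6); upper bound min(|L|,|R|) = min(3,5) = 3)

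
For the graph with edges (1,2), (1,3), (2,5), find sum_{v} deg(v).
6 (handshake: sum of degrees = 2|E| = 2 x 3 = 6)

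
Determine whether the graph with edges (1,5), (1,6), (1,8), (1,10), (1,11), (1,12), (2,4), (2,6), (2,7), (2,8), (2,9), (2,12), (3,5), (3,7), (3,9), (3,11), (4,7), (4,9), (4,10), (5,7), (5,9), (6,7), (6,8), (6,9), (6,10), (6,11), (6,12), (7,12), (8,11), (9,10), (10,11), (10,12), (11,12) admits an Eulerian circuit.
Yes (the graph is connected and all 12 vertices have even degree)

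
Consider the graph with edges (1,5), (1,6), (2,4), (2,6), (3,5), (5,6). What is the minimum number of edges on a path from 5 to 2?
2 (path: 5 -> 6 -> 2, 2 edges)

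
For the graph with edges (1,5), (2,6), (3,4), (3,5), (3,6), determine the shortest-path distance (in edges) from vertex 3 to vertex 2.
2 (path: 3 -> 6 -> 2, 2 edges)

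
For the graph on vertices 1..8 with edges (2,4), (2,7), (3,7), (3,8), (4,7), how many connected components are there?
4 (components: {1}, {2, 3, 4, 7, 8}, {5}, {6})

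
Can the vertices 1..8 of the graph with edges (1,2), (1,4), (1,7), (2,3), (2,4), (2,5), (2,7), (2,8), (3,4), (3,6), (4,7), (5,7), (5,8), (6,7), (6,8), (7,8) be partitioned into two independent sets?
No (odd cycle of length 3: 2 -> 1 -> 4 -> 2)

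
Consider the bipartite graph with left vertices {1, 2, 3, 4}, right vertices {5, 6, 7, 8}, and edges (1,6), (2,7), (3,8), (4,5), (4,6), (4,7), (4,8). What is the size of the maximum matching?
4 (matching: (1,6), (2,7), (3,8), (4,5); upper bound min(|L|,|R|) = min(4,4) = 4)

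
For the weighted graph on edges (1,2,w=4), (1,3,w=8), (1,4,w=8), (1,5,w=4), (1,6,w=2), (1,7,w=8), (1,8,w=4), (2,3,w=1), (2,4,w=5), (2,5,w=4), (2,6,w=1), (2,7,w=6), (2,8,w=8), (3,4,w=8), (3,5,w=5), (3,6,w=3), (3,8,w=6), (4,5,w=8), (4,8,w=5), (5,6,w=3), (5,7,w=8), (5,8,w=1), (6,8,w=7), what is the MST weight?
19 (MST edges: (1,6,w=2), (2,3,w=1), (2,4,w=5), (2,6,w=1), (2,7,w=6), (5,6,w=3), (5,8,w=1); sum of weights 2 + 1 + 5 + 1 + 6 + 3 + 1 = 19)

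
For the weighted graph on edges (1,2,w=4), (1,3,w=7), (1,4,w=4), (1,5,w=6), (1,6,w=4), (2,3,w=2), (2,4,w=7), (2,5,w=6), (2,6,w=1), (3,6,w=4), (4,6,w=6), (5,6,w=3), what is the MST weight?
14 (MST edges: (1,2,w=4), (1,4,w=4), (2,3,w=2), (2,6,w=1), (5,6,w=3); sum of weights 4 + 4 + 2 + 1 + 3 = 14)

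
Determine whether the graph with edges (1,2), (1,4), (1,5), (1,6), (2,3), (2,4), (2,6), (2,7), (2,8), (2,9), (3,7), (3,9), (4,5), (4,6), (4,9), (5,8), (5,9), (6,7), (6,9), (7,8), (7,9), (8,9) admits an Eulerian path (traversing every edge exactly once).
No (6 vertices have odd degree: {2, 3, 4, 6, 7, 9}; Eulerian path requires 0 or 2)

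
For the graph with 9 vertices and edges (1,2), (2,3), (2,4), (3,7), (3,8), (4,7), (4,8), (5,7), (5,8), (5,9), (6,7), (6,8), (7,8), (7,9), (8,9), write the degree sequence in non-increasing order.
[6, 6, 3, 3, 3, 3, 3, 2, 1] (degrees: deg(1)=1, deg(2)=3, deg(3)=3, deg(4)=3, deg(5)=3, deg(6)=2, deg(7)=6, deg(8)=6, deg(9)=3)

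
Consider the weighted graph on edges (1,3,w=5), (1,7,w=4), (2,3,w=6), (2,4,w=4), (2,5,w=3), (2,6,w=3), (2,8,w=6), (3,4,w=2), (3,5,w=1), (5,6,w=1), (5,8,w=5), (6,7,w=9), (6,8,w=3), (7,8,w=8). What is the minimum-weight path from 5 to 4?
3 (path: 5 -> 3 -> 4; weights 1 + 2 = 3)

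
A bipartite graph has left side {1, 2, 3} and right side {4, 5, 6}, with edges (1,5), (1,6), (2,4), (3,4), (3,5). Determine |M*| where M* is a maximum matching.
3 (matching: (1,6), (2,4), (3,5); upper bound min(|L|,|R|) = min(3,3) = 3)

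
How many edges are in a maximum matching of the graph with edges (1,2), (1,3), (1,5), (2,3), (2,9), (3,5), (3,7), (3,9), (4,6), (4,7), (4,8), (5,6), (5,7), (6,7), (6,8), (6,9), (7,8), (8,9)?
4 (matching: (2,3), (4,8), (5,7), (6,9); upper bound floor(n/2) = floor(9/2) = 4)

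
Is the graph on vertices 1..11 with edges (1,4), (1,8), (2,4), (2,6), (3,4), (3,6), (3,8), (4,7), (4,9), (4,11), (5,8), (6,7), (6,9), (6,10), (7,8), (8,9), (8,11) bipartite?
Yes. Partition: {1, 2, 3, 5, 7, 9, 10, 11}, {4, 6, 8}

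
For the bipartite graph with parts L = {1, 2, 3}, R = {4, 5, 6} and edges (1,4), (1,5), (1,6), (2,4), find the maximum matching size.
2 (matching: (1,6), (2,4); upper bound min(|L|,|R|) = min(3,3) = 3)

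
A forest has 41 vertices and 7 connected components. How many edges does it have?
34 (Each of the 7 component trees on V_i vertices has V_i - 1 edges; summing gives V - C = 41 - 7 = 34)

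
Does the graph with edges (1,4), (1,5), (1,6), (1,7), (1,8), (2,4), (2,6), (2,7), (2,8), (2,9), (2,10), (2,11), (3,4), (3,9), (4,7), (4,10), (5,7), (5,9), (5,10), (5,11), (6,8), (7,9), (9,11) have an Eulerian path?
No (10 vertices have odd degree: {1, 2, 4, 5, 6, 7, 8, 9, 10, 11}; Eulerian path requires 0 or 2)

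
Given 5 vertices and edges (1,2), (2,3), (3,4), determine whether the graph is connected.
No, it has 2 components: {1, 2, 3, 4}, {5}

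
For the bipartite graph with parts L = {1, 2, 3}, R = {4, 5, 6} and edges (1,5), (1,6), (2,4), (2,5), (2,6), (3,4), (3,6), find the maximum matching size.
3 (matching: (1,6), (2,5), (3,4); upper bound min(|L|,|R|) = min(3,3) = 3)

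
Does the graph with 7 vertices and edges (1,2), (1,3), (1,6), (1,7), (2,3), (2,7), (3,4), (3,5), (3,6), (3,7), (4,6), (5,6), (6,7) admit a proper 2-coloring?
No (odd cycle of length 3: 6 -> 1 -> 3 -> 6)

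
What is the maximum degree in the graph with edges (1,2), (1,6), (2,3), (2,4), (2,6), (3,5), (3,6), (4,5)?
4 (attained at vertex 2)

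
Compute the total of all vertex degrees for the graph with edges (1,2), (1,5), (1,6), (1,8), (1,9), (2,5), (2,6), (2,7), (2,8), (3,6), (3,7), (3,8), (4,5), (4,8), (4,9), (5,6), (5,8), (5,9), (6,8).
38 (handshake: sum of degrees = 2|E| = 2 x 19 = 38)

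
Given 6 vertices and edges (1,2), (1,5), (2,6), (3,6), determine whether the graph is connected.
No, it has 2 components: {1, 2, 3, 5, 6}, {4}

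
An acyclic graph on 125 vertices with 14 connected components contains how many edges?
111 (Each of the 14 component trees on V_i vertices has V_i - 1 edges; summing gives V - C = 125 - 14 = 111)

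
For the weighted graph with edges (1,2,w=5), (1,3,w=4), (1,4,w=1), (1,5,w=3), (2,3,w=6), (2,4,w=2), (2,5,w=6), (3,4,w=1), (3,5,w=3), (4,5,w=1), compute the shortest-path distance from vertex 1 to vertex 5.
2 (path: 1 -> 4 -> 5; weights 1 + 1 = 2)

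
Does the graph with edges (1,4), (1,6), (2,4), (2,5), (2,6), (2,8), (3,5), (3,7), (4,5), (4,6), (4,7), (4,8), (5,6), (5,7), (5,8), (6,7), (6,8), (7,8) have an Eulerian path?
Yes (the graph is connected and exactly 2 vertices have odd degree: {7, 8}; any Eulerian path must start and end at those)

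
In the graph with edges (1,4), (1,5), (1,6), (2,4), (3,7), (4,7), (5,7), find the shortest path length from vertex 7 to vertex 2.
2 (path: 7 -> 4 -> 2, 2 edges)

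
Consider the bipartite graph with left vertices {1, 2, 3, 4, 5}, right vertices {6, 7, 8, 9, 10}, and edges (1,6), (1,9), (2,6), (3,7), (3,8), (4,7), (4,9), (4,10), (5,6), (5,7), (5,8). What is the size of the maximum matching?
5 (matching: (1,9), (2,6), (3,8), (4,10), (5,7); upper bound min(|L|,|R|) = min(5,5) = 5)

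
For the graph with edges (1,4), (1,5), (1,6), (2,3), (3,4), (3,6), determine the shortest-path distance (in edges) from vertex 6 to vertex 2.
2 (path: 6 -> 3 -> 2, 2 edges)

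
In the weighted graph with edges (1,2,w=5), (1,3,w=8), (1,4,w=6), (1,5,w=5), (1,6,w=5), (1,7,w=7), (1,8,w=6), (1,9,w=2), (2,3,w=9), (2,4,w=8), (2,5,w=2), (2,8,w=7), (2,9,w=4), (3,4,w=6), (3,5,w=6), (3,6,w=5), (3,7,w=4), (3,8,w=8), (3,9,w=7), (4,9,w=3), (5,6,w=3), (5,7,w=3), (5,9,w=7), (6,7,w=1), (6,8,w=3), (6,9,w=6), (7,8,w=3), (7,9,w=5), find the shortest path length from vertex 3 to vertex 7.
4 (path: 3 -> 7; weights 4 = 4)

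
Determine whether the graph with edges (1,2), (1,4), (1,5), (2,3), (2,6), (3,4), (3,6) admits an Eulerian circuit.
No (4 vertices have odd degree: {1, 2, 3, 5}; Eulerian circuit requires 0)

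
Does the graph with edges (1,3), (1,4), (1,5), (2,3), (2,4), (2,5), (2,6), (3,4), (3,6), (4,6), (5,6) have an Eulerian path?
Yes (the graph is connected and exactly 2 vertices have odd degree: {1, 5}; any Eulerian path must start and end at those)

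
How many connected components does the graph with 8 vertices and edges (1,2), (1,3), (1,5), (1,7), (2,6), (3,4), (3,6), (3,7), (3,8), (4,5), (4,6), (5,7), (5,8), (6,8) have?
1 (components: {1, 2, 3, 4, 5, 6, 7, 8})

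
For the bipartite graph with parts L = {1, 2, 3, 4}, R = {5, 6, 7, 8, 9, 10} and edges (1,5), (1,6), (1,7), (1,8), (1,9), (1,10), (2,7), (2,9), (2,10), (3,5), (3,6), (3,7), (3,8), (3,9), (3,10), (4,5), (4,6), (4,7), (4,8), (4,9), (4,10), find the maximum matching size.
4 (matching: (1,10), (2,9), (3,8), (4,7); upper bound min(|L|,|R|) = min(4,6) = 4)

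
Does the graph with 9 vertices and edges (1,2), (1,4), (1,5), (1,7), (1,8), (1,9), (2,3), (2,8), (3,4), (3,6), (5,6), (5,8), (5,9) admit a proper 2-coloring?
No (odd cycle of length 3: 8 -> 1 -> 5 -> 8)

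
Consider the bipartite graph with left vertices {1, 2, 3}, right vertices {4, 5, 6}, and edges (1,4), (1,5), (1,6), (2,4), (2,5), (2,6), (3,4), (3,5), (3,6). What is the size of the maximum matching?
3 (matching: (1,6), (2,5), (3,4); upper bound min(|L|,|R|) = min(3,3) = 3)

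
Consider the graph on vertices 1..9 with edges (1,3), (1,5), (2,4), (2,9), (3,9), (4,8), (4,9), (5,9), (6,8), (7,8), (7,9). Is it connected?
Yes (BFS from 1 visits [1, 3, 5, 9, 2, 4, 7, 8, 6] — all 9 vertices reached)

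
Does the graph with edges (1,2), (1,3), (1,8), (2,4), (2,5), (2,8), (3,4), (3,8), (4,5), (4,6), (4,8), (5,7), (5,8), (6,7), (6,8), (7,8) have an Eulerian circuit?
No (6 vertices have odd degree: {1, 3, 4, 6, 7, 8}; Eulerian circuit requires 0)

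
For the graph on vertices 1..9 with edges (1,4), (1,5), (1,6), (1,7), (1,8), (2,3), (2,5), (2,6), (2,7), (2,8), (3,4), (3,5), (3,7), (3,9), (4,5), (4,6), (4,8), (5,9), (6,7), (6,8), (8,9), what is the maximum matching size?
4 (matching: (1,5), (2,7), (3,9), (6,8); upper bound floor(n/2) = floor(9/2) = 4)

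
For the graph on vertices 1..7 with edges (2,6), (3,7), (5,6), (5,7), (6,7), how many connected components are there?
3 (components: {1}, {2, 3, 5, 6, 7}, {4})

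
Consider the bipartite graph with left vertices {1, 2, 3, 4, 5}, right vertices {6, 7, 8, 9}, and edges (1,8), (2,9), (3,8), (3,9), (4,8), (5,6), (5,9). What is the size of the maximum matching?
3 (matching: (1,8), (2,9), (5,6); upper bound min(|L|,|R|) = min(5,4) = 4)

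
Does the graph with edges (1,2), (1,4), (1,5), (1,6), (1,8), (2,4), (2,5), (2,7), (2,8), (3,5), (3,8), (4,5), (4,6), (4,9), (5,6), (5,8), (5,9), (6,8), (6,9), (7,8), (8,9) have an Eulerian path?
No (6 vertices have odd degree: {1, 2, 4, 5, 6, 8}; Eulerian path requires 0 or 2)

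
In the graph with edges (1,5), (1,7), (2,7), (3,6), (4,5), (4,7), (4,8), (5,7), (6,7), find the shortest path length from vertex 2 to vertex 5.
2 (path: 2 -> 7 -> 5, 2 edges)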